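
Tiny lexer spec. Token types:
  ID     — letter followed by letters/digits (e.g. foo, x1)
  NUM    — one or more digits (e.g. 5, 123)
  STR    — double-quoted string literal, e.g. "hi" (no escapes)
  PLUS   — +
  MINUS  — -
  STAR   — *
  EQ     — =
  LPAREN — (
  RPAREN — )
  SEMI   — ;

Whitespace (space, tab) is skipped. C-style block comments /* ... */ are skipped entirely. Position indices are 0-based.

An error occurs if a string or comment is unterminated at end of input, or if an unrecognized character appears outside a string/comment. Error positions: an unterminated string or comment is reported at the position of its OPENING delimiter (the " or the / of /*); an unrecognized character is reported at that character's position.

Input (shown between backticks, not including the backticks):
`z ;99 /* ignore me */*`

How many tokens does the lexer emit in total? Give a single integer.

pos=0: emit ID 'z' (now at pos=1)
pos=2: emit SEMI ';'
pos=3: emit NUM '99' (now at pos=5)
pos=6: enter COMMENT mode (saw '/*')
exit COMMENT mode (now at pos=21)
pos=21: emit STAR '*'
DONE. 4 tokens: [ID, SEMI, NUM, STAR]

Answer: 4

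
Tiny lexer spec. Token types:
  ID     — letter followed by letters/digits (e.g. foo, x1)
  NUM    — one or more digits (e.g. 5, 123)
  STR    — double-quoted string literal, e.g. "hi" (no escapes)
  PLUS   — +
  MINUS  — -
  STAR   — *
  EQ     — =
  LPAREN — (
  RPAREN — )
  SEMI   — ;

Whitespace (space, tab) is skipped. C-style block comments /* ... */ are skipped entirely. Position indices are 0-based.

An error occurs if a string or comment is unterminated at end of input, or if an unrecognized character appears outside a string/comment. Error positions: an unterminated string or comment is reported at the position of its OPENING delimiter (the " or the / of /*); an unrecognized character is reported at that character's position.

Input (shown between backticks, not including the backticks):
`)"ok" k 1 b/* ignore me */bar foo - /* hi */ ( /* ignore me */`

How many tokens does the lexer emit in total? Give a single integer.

pos=0: emit RPAREN ')'
pos=1: enter STRING mode
pos=1: emit STR "ok" (now at pos=5)
pos=6: emit ID 'k' (now at pos=7)
pos=8: emit NUM '1' (now at pos=9)
pos=10: emit ID 'b' (now at pos=11)
pos=11: enter COMMENT mode (saw '/*')
exit COMMENT mode (now at pos=26)
pos=26: emit ID 'bar' (now at pos=29)
pos=30: emit ID 'foo' (now at pos=33)
pos=34: emit MINUS '-'
pos=36: enter COMMENT mode (saw '/*')
exit COMMENT mode (now at pos=44)
pos=45: emit LPAREN '('
pos=47: enter COMMENT mode (saw '/*')
exit COMMENT mode (now at pos=62)
DONE. 9 tokens: [RPAREN, STR, ID, NUM, ID, ID, ID, MINUS, LPAREN]

Answer: 9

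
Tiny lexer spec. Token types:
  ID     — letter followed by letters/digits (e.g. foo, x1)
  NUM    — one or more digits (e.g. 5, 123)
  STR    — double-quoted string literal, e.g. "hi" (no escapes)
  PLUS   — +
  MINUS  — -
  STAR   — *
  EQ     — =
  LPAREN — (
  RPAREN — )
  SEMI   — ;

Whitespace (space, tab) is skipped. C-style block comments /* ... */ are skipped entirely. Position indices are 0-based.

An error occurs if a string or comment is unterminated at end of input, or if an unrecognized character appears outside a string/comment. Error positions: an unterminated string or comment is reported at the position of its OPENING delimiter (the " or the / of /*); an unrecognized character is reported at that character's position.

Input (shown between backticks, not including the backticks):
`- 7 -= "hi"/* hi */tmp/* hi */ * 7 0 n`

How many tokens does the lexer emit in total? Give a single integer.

Answer: 10

Derivation:
pos=0: emit MINUS '-'
pos=2: emit NUM '7' (now at pos=3)
pos=4: emit MINUS '-'
pos=5: emit EQ '='
pos=7: enter STRING mode
pos=7: emit STR "hi" (now at pos=11)
pos=11: enter COMMENT mode (saw '/*')
exit COMMENT mode (now at pos=19)
pos=19: emit ID 'tmp' (now at pos=22)
pos=22: enter COMMENT mode (saw '/*')
exit COMMENT mode (now at pos=30)
pos=31: emit STAR '*'
pos=33: emit NUM '7' (now at pos=34)
pos=35: emit NUM '0' (now at pos=36)
pos=37: emit ID 'n' (now at pos=38)
DONE. 10 tokens: [MINUS, NUM, MINUS, EQ, STR, ID, STAR, NUM, NUM, ID]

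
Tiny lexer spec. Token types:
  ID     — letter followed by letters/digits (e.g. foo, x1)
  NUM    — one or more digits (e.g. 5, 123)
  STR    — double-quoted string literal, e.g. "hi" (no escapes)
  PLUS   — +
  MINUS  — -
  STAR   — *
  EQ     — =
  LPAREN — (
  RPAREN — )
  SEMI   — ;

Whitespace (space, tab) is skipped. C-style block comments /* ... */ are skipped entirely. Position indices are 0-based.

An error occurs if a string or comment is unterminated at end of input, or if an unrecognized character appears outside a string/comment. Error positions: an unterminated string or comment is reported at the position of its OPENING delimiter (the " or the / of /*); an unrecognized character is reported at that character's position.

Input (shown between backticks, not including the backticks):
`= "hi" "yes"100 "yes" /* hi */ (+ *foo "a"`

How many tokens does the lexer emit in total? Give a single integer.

pos=0: emit EQ '='
pos=2: enter STRING mode
pos=2: emit STR "hi" (now at pos=6)
pos=7: enter STRING mode
pos=7: emit STR "yes" (now at pos=12)
pos=12: emit NUM '100' (now at pos=15)
pos=16: enter STRING mode
pos=16: emit STR "yes" (now at pos=21)
pos=22: enter COMMENT mode (saw '/*')
exit COMMENT mode (now at pos=30)
pos=31: emit LPAREN '('
pos=32: emit PLUS '+'
pos=34: emit STAR '*'
pos=35: emit ID 'foo' (now at pos=38)
pos=39: enter STRING mode
pos=39: emit STR "a" (now at pos=42)
DONE. 10 tokens: [EQ, STR, STR, NUM, STR, LPAREN, PLUS, STAR, ID, STR]

Answer: 10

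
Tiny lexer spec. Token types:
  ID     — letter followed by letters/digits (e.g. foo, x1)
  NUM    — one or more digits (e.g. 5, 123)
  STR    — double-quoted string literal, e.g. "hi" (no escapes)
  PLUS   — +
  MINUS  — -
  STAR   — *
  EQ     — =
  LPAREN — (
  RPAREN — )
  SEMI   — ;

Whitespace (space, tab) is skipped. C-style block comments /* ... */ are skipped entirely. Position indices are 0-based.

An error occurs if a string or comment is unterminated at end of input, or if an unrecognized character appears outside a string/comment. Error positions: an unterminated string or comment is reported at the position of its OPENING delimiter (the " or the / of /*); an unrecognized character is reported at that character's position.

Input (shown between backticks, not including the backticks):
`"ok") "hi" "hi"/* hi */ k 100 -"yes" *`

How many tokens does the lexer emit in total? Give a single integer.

Answer: 9

Derivation:
pos=0: enter STRING mode
pos=0: emit STR "ok" (now at pos=4)
pos=4: emit RPAREN ')'
pos=6: enter STRING mode
pos=6: emit STR "hi" (now at pos=10)
pos=11: enter STRING mode
pos=11: emit STR "hi" (now at pos=15)
pos=15: enter COMMENT mode (saw '/*')
exit COMMENT mode (now at pos=23)
pos=24: emit ID 'k' (now at pos=25)
pos=26: emit NUM '100' (now at pos=29)
pos=30: emit MINUS '-'
pos=31: enter STRING mode
pos=31: emit STR "yes" (now at pos=36)
pos=37: emit STAR '*'
DONE. 9 tokens: [STR, RPAREN, STR, STR, ID, NUM, MINUS, STR, STAR]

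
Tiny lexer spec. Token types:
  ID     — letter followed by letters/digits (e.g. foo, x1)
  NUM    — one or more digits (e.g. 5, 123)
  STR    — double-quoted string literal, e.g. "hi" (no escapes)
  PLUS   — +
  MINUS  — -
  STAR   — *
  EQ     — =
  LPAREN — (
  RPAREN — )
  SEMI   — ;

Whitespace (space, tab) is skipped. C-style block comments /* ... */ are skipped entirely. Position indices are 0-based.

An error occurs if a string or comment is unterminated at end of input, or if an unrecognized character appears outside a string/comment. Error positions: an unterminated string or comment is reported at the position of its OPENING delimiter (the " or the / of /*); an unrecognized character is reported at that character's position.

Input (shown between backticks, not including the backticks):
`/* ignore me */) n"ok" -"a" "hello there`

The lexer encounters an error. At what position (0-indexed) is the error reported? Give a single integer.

Answer: 28

Derivation:
pos=0: enter COMMENT mode (saw '/*')
exit COMMENT mode (now at pos=15)
pos=15: emit RPAREN ')'
pos=17: emit ID 'n' (now at pos=18)
pos=18: enter STRING mode
pos=18: emit STR "ok" (now at pos=22)
pos=23: emit MINUS '-'
pos=24: enter STRING mode
pos=24: emit STR "a" (now at pos=27)
pos=28: enter STRING mode
pos=28: ERROR — unterminated string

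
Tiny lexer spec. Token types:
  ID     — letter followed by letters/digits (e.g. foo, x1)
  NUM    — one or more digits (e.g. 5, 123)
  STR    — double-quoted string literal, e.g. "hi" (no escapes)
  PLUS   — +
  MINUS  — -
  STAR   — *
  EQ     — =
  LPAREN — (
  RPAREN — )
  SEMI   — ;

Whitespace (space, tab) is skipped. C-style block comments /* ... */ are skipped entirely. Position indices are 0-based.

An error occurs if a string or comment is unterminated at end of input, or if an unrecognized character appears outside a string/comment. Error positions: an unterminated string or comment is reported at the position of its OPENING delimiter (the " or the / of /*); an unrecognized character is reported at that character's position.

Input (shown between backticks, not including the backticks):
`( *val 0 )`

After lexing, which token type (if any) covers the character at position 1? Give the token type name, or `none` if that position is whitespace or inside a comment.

Answer: none

Derivation:
pos=0: emit LPAREN '('
pos=2: emit STAR '*'
pos=3: emit ID 'val' (now at pos=6)
pos=7: emit NUM '0' (now at pos=8)
pos=9: emit RPAREN ')'
DONE. 5 tokens: [LPAREN, STAR, ID, NUM, RPAREN]
Position 1: char is ' ' -> none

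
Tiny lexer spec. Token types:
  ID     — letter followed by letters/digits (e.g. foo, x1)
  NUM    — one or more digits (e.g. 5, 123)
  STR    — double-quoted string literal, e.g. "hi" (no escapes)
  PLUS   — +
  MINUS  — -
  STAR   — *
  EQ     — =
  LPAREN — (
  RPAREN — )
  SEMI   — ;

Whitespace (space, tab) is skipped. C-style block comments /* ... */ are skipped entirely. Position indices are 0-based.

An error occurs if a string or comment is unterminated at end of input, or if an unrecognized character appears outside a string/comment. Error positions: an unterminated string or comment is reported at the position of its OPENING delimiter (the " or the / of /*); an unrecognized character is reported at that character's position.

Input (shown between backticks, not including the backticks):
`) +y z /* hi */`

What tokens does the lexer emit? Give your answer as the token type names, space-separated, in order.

pos=0: emit RPAREN ')'
pos=2: emit PLUS '+'
pos=3: emit ID 'y' (now at pos=4)
pos=5: emit ID 'z' (now at pos=6)
pos=7: enter COMMENT mode (saw '/*')
exit COMMENT mode (now at pos=15)
DONE. 4 tokens: [RPAREN, PLUS, ID, ID]

Answer: RPAREN PLUS ID ID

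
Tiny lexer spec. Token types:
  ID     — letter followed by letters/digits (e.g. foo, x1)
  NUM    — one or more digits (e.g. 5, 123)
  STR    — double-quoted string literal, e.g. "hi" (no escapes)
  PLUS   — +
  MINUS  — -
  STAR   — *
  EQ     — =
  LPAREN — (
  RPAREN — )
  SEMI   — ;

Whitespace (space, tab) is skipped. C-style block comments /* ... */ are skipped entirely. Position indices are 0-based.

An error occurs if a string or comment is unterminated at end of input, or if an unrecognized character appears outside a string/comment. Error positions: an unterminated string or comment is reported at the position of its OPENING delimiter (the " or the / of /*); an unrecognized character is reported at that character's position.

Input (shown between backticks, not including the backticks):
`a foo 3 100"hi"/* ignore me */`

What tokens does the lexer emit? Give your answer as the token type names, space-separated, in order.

Answer: ID ID NUM NUM STR

Derivation:
pos=0: emit ID 'a' (now at pos=1)
pos=2: emit ID 'foo' (now at pos=5)
pos=6: emit NUM '3' (now at pos=7)
pos=8: emit NUM '100' (now at pos=11)
pos=11: enter STRING mode
pos=11: emit STR "hi" (now at pos=15)
pos=15: enter COMMENT mode (saw '/*')
exit COMMENT mode (now at pos=30)
DONE. 5 tokens: [ID, ID, NUM, NUM, STR]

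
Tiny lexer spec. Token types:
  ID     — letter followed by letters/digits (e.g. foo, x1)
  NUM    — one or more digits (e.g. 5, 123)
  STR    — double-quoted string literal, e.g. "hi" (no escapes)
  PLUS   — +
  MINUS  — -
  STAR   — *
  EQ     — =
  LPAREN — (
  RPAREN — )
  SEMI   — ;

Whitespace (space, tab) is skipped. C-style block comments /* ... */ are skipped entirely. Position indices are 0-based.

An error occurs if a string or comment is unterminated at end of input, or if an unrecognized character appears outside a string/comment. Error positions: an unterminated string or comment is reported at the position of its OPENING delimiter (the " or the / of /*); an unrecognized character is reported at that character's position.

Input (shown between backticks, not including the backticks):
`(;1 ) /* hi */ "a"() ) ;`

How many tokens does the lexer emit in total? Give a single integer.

pos=0: emit LPAREN '('
pos=1: emit SEMI ';'
pos=2: emit NUM '1' (now at pos=3)
pos=4: emit RPAREN ')'
pos=6: enter COMMENT mode (saw '/*')
exit COMMENT mode (now at pos=14)
pos=15: enter STRING mode
pos=15: emit STR "a" (now at pos=18)
pos=18: emit LPAREN '('
pos=19: emit RPAREN ')'
pos=21: emit RPAREN ')'
pos=23: emit SEMI ';'
DONE. 9 tokens: [LPAREN, SEMI, NUM, RPAREN, STR, LPAREN, RPAREN, RPAREN, SEMI]

Answer: 9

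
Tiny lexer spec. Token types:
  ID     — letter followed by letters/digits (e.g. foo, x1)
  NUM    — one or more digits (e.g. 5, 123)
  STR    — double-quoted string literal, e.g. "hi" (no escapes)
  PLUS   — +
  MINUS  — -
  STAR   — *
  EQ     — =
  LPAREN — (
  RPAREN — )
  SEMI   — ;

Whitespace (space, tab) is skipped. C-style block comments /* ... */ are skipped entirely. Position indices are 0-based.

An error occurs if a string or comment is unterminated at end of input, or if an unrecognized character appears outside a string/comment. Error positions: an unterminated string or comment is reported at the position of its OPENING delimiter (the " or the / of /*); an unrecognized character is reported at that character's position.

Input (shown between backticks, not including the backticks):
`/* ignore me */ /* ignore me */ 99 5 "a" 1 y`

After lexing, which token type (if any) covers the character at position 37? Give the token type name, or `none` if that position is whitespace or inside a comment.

pos=0: enter COMMENT mode (saw '/*')
exit COMMENT mode (now at pos=15)
pos=16: enter COMMENT mode (saw '/*')
exit COMMENT mode (now at pos=31)
pos=32: emit NUM '99' (now at pos=34)
pos=35: emit NUM '5' (now at pos=36)
pos=37: enter STRING mode
pos=37: emit STR "a" (now at pos=40)
pos=41: emit NUM '1' (now at pos=42)
pos=43: emit ID 'y' (now at pos=44)
DONE. 5 tokens: [NUM, NUM, STR, NUM, ID]
Position 37: char is '"' -> STR

Answer: STR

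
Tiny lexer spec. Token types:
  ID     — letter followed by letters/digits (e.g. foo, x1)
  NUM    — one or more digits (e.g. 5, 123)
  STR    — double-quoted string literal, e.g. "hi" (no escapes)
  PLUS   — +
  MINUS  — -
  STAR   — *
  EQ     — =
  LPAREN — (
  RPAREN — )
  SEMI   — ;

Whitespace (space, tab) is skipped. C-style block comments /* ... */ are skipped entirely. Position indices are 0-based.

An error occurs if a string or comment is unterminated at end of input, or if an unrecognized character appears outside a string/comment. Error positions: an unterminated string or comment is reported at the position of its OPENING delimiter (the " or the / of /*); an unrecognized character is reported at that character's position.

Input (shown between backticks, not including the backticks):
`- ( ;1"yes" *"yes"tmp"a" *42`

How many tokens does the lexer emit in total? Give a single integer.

pos=0: emit MINUS '-'
pos=2: emit LPAREN '('
pos=4: emit SEMI ';'
pos=5: emit NUM '1' (now at pos=6)
pos=6: enter STRING mode
pos=6: emit STR "yes" (now at pos=11)
pos=12: emit STAR '*'
pos=13: enter STRING mode
pos=13: emit STR "yes" (now at pos=18)
pos=18: emit ID 'tmp' (now at pos=21)
pos=21: enter STRING mode
pos=21: emit STR "a" (now at pos=24)
pos=25: emit STAR '*'
pos=26: emit NUM '42' (now at pos=28)
DONE. 11 tokens: [MINUS, LPAREN, SEMI, NUM, STR, STAR, STR, ID, STR, STAR, NUM]

Answer: 11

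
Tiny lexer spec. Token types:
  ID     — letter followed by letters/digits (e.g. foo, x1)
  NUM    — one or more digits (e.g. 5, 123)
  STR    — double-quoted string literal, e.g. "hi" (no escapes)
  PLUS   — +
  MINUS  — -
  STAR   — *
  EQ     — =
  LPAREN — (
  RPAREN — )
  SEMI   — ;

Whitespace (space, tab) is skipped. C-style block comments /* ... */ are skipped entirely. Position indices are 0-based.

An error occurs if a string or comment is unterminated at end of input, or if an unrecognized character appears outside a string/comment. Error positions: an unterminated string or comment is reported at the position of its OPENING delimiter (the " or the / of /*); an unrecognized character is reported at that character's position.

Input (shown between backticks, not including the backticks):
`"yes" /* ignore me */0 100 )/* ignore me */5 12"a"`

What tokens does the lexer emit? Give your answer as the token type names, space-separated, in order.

pos=0: enter STRING mode
pos=0: emit STR "yes" (now at pos=5)
pos=6: enter COMMENT mode (saw '/*')
exit COMMENT mode (now at pos=21)
pos=21: emit NUM '0' (now at pos=22)
pos=23: emit NUM '100' (now at pos=26)
pos=27: emit RPAREN ')'
pos=28: enter COMMENT mode (saw '/*')
exit COMMENT mode (now at pos=43)
pos=43: emit NUM '5' (now at pos=44)
pos=45: emit NUM '12' (now at pos=47)
pos=47: enter STRING mode
pos=47: emit STR "a" (now at pos=50)
DONE. 7 tokens: [STR, NUM, NUM, RPAREN, NUM, NUM, STR]

Answer: STR NUM NUM RPAREN NUM NUM STR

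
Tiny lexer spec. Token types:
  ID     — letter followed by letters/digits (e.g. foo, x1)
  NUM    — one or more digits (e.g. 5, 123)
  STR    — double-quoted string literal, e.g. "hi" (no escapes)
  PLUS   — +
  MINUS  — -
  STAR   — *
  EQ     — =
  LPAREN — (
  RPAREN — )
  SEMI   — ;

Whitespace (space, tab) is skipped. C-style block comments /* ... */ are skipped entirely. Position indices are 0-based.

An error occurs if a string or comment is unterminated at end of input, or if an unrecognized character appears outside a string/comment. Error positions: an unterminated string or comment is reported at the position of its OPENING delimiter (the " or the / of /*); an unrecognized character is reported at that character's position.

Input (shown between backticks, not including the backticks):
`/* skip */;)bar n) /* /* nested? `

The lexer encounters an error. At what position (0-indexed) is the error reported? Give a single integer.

pos=0: enter COMMENT mode (saw '/*')
exit COMMENT mode (now at pos=10)
pos=10: emit SEMI ';'
pos=11: emit RPAREN ')'
pos=12: emit ID 'bar' (now at pos=15)
pos=16: emit ID 'n' (now at pos=17)
pos=17: emit RPAREN ')'
pos=19: enter COMMENT mode (saw '/*')
pos=19: ERROR — unterminated comment (reached EOF)

Answer: 19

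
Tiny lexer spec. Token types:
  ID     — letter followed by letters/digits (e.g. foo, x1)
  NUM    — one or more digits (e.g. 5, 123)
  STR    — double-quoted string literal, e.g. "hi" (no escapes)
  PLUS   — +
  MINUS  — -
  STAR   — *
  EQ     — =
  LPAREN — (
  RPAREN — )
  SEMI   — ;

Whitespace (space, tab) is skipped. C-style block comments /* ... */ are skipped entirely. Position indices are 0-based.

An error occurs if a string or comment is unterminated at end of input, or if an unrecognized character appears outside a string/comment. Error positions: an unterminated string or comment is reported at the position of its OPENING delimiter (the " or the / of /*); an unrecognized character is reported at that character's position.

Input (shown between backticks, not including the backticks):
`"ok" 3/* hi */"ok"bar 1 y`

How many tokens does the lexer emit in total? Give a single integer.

pos=0: enter STRING mode
pos=0: emit STR "ok" (now at pos=4)
pos=5: emit NUM '3' (now at pos=6)
pos=6: enter COMMENT mode (saw '/*')
exit COMMENT mode (now at pos=14)
pos=14: enter STRING mode
pos=14: emit STR "ok" (now at pos=18)
pos=18: emit ID 'bar' (now at pos=21)
pos=22: emit NUM '1' (now at pos=23)
pos=24: emit ID 'y' (now at pos=25)
DONE. 6 tokens: [STR, NUM, STR, ID, NUM, ID]

Answer: 6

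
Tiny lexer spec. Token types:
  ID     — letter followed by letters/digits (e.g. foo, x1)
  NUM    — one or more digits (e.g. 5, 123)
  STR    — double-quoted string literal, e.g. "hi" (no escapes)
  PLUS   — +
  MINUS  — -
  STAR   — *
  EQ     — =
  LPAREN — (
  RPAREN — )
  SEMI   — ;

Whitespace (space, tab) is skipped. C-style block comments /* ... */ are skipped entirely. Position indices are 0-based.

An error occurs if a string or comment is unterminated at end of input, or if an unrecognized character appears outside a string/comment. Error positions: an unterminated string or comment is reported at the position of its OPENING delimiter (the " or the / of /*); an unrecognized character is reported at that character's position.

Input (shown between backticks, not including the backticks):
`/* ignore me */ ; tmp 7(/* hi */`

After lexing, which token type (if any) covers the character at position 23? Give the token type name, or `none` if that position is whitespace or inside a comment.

pos=0: enter COMMENT mode (saw '/*')
exit COMMENT mode (now at pos=15)
pos=16: emit SEMI ';'
pos=18: emit ID 'tmp' (now at pos=21)
pos=22: emit NUM '7' (now at pos=23)
pos=23: emit LPAREN '('
pos=24: enter COMMENT mode (saw '/*')
exit COMMENT mode (now at pos=32)
DONE. 4 tokens: [SEMI, ID, NUM, LPAREN]
Position 23: char is '(' -> LPAREN

Answer: LPAREN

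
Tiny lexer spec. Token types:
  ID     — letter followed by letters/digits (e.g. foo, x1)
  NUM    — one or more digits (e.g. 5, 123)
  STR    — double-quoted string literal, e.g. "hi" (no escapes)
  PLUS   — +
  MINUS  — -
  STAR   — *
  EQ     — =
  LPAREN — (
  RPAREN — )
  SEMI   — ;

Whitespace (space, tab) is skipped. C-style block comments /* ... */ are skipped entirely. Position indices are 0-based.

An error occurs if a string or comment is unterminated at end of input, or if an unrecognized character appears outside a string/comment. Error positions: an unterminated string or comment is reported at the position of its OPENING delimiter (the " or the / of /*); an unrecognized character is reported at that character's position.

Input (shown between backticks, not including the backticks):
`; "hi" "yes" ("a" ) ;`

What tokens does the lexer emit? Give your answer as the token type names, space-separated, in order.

pos=0: emit SEMI ';'
pos=2: enter STRING mode
pos=2: emit STR "hi" (now at pos=6)
pos=7: enter STRING mode
pos=7: emit STR "yes" (now at pos=12)
pos=13: emit LPAREN '('
pos=14: enter STRING mode
pos=14: emit STR "a" (now at pos=17)
pos=18: emit RPAREN ')'
pos=20: emit SEMI ';'
DONE. 7 tokens: [SEMI, STR, STR, LPAREN, STR, RPAREN, SEMI]

Answer: SEMI STR STR LPAREN STR RPAREN SEMI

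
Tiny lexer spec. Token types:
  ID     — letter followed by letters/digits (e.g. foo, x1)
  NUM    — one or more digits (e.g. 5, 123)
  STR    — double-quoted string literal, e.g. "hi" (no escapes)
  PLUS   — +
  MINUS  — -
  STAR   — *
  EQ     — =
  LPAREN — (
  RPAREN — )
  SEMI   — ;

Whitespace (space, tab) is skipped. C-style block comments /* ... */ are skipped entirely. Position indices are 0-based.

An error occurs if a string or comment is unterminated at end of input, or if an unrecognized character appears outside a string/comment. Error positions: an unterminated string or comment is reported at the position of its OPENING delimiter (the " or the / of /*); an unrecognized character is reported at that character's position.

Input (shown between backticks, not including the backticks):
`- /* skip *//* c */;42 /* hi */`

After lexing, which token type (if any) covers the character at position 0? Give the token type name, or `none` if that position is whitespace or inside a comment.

Answer: MINUS

Derivation:
pos=0: emit MINUS '-'
pos=2: enter COMMENT mode (saw '/*')
exit COMMENT mode (now at pos=12)
pos=12: enter COMMENT mode (saw '/*')
exit COMMENT mode (now at pos=19)
pos=19: emit SEMI ';'
pos=20: emit NUM '42' (now at pos=22)
pos=23: enter COMMENT mode (saw '/*')
exit COMMENT mode (now at pos=31)
DONE. 3 tokens: [MINUS, SEMI, NUM]
Position 0: char is '-' -> MINUS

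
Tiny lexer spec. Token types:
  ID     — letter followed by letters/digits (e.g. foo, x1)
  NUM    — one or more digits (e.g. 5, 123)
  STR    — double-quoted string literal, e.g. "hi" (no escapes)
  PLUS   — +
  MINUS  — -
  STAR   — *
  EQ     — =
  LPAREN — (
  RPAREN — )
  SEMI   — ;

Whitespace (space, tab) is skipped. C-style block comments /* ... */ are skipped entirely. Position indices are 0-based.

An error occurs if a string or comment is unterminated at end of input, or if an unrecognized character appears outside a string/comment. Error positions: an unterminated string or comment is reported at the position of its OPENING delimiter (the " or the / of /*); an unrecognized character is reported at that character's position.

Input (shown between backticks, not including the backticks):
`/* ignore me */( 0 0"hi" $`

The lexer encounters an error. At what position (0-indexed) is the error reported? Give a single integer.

Answer: 25

Derivation:
pos=0: enter COMMENT mode (saw '/*')
exit COMMENT mode (now at pos=15)
pos=15: emit LPAREN '('
pos=17: emit NUM '0' (now at pos=18)
pos=19: emit NUM '0' (now at pos=20)
pos=20: enter STRING mode
pos=20: emit STR "hi" (now at pos=24)
pos=25: ERROR — unrecognized char '$'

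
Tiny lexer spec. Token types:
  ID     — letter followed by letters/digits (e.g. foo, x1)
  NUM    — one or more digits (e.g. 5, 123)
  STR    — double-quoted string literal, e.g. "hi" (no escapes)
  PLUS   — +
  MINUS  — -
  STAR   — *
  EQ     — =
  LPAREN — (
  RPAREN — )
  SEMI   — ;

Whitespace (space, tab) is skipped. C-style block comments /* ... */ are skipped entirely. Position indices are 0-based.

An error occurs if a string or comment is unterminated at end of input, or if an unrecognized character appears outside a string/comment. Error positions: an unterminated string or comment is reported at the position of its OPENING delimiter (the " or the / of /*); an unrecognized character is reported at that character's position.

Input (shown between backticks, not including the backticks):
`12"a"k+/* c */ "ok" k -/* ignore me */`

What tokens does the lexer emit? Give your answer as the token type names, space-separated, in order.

pos=0: emit NUM '12' (now at pos=2)
pos=2: enter STRING mode
pos=2: emit STR "a" (now at pos=5)
pos=5: emit ID 'k' (now at pos=6)
pos=6: emit PLUS '+'
pos=7: enter COMMENT mode (saw '/*')
exit COMMENT mode (now at pos=14)
pos=15: enter STRING mode
pos=15: emit STR "ok" (now at pos=19)
pos=20: emit ID 'k' (now at pos=21)
pos=22: emit MINUS '-'
pos=23: enter COMMENT mode (saw '/*')
exit COMMENT mode (now at pos=38)
DONE. 7 tokens: [NUM, STR, ID, PLUS, STR, ID, MINUS]

Answer: NUM STR ID PLUS STR ID MINUS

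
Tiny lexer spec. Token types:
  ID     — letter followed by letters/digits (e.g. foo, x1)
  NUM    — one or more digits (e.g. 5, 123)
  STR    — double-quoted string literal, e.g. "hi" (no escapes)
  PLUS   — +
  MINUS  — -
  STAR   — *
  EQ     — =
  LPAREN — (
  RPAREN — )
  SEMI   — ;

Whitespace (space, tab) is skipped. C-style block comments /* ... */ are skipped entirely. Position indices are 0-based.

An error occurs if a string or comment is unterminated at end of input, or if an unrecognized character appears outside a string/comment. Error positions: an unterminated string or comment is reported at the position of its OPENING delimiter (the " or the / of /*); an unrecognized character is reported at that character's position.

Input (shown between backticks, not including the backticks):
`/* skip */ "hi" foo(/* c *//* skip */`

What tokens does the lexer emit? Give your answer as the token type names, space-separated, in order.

pos=0: enter COMMENT mode (saw '/*')
exit COMMENT mode (now at pos=10)
pos=11: enter STRING mode
pos=11: emit STR "hi" (now at pos=15)
pos=16: emit ID 'foo' (now at pos=19)
pos=19: emit LPAREN '('
pos=20: enter COMMENT mode (saw '/*')
exit COMMENT mode (now at pos=27)
pos=27: enter COMMENT mode (saw '/*')
exit COMMENT mode (now at pos=37)
DONE. 3 tokens: [STR, ID, LPAREN]

Answer: STR ID LPAREN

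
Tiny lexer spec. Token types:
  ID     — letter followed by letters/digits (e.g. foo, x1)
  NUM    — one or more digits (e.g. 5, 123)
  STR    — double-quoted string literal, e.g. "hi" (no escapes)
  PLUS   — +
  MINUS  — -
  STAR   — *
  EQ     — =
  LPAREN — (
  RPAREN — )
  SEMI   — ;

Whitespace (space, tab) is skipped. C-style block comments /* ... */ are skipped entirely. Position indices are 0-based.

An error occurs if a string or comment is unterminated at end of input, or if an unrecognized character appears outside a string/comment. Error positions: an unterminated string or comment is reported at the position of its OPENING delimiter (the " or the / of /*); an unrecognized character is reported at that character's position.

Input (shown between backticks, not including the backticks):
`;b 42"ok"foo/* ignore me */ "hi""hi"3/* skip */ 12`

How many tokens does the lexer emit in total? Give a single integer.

pos=0: emit SEMI ';'
pos=1: emit ID 'b' (now at pos=2)
pos=3: emit NUM '42' (now at pos=5)
pos=5: enter STRING mode
pos=5: emit STR "ok" (now at pos=9)
pos=9: emit ID 'foo' (now at pos=12)
pos=12: enter COMMENT mode (saw '/*')
exit COMMENT mode (now at pos=27)
pos=28: enter STRING mode
pos=28: emit STR "hi" (now at pos=32)
pos=32: enter STRING mode
pos=32: emit STR "hi" (now at pos=36)
pos=36: emit NUM '3' (now at pos=37)
pos=37: enter COMMENT mode (saw '/*')
exit COMMENT mode (now at pos=47)
pos=48: emit NUM '12' (now at pos=50)
DONE. 9 tokens: [SEMI, ID, NUM, STR, ID, STR, STR, NUM, NUM]

Answer: 9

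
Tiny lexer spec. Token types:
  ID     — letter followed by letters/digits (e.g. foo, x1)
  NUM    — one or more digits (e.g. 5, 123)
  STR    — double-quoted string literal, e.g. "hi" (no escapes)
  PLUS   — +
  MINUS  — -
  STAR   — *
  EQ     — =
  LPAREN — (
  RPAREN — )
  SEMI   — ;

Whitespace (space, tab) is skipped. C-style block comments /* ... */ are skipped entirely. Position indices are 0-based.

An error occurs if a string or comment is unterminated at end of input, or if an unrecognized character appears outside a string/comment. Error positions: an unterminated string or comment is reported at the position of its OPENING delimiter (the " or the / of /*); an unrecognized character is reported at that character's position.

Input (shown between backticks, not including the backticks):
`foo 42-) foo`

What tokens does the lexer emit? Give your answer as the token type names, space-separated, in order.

Answer: ID NUM MINUS RPAREN ID

Derivation:
pos=0: emit ID 'foo' (now at pos=3)
pos=4: emit NUM '42' (now at pos=6)
pos=6: emit MINUS '-'
pos=7: emit RPAREN ')'
pos=9: emit ID 'foo' (now at pos=12)
DONE. 5 tokens: [ID, NUM, MINUS, RPAREN, ID]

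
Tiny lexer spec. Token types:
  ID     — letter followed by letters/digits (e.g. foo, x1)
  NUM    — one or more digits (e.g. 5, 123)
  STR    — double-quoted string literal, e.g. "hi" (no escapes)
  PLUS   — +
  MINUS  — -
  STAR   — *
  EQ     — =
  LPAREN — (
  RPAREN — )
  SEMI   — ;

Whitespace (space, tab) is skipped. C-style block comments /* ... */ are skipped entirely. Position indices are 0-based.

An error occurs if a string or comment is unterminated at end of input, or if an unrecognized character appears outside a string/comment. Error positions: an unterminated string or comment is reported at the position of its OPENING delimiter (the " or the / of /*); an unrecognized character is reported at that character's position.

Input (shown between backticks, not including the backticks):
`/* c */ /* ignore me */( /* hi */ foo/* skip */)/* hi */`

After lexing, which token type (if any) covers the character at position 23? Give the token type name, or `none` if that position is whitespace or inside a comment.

Answer: LPAREN

Derivation:
pos=0: enter COMMENT mode (saw '/*')
exit COMMENT mode (now at pos=7)
pos=8: enter COMMENT mode (saw '/*')
exit COMMENT mode (now at pos=23)
pos=23: emit LPAREN '('
pos=25: enter COMMENT mode (saw '/*')
exit COMMENT mode (now at pos=33)
pos=34: emit ID 'foo' (now at pos=37)
pos=37: enter COMMENT mode (saw '/*')
exit COMMENT mode (now at pos=47)
pos=47: emit RPAREN ')'
pos=48: enter COMMENT mode (saw '/*')
exit COMMENT mode (now at pos=56)
DONE. 3 tokens: [LPAREN, ID, RPAREN]
Position 23: char is '(' -> LPAREN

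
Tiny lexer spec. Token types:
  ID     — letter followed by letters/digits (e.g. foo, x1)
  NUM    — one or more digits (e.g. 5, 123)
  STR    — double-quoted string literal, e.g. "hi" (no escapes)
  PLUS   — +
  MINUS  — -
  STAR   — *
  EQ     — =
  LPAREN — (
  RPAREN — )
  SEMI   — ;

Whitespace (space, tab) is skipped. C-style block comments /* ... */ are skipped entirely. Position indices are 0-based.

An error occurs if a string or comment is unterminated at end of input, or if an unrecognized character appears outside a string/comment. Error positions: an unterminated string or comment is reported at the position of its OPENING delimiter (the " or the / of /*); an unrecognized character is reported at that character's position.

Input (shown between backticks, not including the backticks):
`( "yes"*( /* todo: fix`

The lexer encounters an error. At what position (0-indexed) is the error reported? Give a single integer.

Answer: 10

Derivation:
pos=0: emit LPAREN '('
pos=2: enter STRING mode
pos=2: emit STR "yes" (now at pos=7)
pos=7: emit STAR '*'
pos=8: emit LPAREN '('
pos=10: enter COMMENT mode (saw '/*')
pos=10: ERROR — unterminated comment (reached EOF)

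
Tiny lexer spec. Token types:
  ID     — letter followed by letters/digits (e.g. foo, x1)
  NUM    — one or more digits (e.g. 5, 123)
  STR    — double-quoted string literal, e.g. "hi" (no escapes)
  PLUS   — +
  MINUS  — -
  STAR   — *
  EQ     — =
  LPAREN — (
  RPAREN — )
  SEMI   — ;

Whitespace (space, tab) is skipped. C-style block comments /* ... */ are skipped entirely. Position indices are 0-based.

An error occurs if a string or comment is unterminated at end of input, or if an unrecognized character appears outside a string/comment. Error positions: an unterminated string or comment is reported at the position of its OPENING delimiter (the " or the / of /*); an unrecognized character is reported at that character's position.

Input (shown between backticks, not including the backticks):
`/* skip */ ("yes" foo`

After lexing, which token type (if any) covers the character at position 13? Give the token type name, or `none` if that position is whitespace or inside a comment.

pos=0: enter COMMENT mode (saw '/*')
exit COMMENT mode (now at pos=10)
pos=11: emit LPAREN '('
pos=12: enter STRING mode
pos=12: emit STR "yes" (now at pos=17)
pos=18: emit ID 'foo' (now at pos=21)
DONE. 3 tokens: [LPAREN, STR, ID]
Position 13: char is 'y' -> STR

Answer: STR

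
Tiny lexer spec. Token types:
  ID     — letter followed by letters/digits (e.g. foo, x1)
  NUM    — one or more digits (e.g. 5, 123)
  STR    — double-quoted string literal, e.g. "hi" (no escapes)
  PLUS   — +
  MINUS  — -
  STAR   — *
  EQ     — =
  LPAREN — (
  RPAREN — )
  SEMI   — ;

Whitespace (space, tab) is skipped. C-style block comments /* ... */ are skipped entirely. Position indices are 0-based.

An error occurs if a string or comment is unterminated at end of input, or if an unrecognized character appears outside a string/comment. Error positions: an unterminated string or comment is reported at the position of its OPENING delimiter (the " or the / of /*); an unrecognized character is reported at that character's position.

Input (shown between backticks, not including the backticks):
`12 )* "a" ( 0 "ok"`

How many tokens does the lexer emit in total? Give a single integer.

pos=0: emit NUM '12' (now at pos=2)
pos=3: emit RPAREN ')'
pos=4: emit STAR '*'
pos=6: enter STRING mode
pos=6: emit STR "a" (now at pos=9)
pos=10: emit LPAREN '('
pos=12: emit NUM '0' (now at pos=13)
pos=14: enter STRING mode
pos=14: emit STR "ok" (now at pos=18)
DONE. 7 tokens: [NUM, RPAREN, STAR, STR, LPAREN, NUM, STR]

Answer: 7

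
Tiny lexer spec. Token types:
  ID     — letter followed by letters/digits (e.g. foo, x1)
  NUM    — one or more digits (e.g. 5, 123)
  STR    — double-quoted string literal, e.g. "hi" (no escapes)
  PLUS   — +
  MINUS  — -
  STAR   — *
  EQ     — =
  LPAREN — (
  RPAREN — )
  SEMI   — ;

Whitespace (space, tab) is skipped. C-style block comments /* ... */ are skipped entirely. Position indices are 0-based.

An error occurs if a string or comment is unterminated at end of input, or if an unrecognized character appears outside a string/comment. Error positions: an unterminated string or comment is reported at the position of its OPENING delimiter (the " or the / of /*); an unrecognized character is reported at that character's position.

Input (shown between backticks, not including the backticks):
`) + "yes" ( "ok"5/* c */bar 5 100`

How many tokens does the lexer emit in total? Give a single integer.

pos=0: emit RPAREN ')'
pos=2: emit PLUS '+'
pos=4: enter STRING mode
pos=4: emit STR "yes" (now at pos=9)
pos=10: emit LPAREN '('
pos=12: enter STRING mode
pos=12: emit STR "ok" (now at pos=16)
pos=16: emit NUM '5' (now at pos=17)
pos=17: enter COMMENT mode (saw '/*')
exit COMMENT mode (now at pos=24)
pos=24: emit ID 'bar' (now at pos=27)
pos=28: emit NUM '5' (now at pos=29)
pos=30: emit NUM '100' (now at pos=33)
DONE. 9 tokens: [RPAREN, PLUS, STR, LPAREN, STR, NUM, ID, NUM, NUM]

Answer: 9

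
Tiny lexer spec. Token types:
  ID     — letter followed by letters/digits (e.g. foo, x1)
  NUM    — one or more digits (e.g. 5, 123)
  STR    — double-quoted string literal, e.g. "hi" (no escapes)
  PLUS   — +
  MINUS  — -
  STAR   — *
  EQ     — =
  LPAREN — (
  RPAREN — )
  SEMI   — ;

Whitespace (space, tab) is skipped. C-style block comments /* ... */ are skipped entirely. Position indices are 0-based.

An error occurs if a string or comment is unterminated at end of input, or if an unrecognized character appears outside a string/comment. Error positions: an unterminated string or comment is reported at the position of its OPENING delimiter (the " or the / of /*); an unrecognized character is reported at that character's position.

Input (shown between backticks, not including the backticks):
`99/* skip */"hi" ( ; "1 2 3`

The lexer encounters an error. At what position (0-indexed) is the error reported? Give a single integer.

Answer: 21

Derivation:
pos=0: emit NUM '99' (now at pos=2)
pos=2: enter COMMENT mode (saw '/*')
exit COMMENT mode (now at pos=12)
pos=12: enter STRING mode
pos=12: emit STR "hi" (now at pos=16)
pos=17: emit LPAREN '('
pos=19: emit SEMI ';'
pos=21: enter STRING mode
pos=21: ERROR — unterminated string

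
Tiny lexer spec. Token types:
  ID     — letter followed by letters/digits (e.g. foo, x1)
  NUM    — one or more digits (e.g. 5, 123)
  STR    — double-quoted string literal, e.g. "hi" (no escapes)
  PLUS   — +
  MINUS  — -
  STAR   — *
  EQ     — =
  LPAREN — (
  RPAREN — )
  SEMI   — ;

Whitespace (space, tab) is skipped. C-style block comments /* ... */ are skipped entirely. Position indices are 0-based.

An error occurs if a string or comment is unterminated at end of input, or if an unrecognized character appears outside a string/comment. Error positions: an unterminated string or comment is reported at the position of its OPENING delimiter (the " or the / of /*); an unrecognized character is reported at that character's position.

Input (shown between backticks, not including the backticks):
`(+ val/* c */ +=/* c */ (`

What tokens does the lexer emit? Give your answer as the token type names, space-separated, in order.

Answer: LPAREN PLUS ID PLUS EQ LPAREN

Derivation:
pos=0: emit LPAREN '('
pos=1: emit PLUS '+'
pos=3: emit ID 'val' (now at pos=6)
pos=6: enter COMMENT mode (saw '/*')
exit COMMENT mode (now at pos=13)
pos=14: emit PLUS '+'
pos=15: emit EQ '='
pos=16: enter COMMENT mode (saw '/*')
exit COMMENT mode (now at pos=23)
pos=24: emit LPAREN '('
DONE. 6 tokens: [LPAREN, PLUS, ID, PLUS, EQ, LPAREN]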